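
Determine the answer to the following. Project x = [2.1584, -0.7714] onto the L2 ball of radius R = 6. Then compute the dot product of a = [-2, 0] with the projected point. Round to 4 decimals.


Step 1: Compute ||x|| (intermediates to 6 decimals).
||x|| = sqrt(2.1584^2 + (-0.7714)^2) = 2.292106
Step 2: Project.
Since ||x|| <= R, proj = x (no scaling needed).
proj(x) = [2.1584, -0.7714]
Step 3: Dot product.
a^T * proj(x) = -2*2.1584 + 0*(-0.7714) = -4.3168


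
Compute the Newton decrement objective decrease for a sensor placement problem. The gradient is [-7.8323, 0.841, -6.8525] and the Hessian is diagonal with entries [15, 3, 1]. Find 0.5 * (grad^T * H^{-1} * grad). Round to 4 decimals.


Step 1: H is diagonal, so H^(-1) * g = [-0.5222, 0.2803, -6.8525].
Step 2: g^T H^(-1) g = sum_i g_i^2 / H_ii
  = (-7.8323)^2/15 + (0.841)^2/3 + (-6.8525)^2/1
  = 4.0897 + 0.2358 + 46.9568 = 51.2822
Step 3: Objective decrease = 0.5 * g^T H^(-1) g = 25.6411


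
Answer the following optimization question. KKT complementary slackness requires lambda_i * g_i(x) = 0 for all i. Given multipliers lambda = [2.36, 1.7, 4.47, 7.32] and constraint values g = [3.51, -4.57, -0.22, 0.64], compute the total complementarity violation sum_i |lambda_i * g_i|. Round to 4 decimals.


KKT complementary slackness check:
lambda_1 * g_1 = 2.36 * 3.51 = 8.2836
lambda_2 * g_2 = 1.7 * -4.57 = -7.769
lambda_3 * g_3 = 4.47 * -0.22 = -0.9834
lambda_4 * g_4 = 7.32 * 0.64 = 4.6848
Total violation = 8.2836 + 7.769 + 0.9834 + 4.6848 = 21.7208


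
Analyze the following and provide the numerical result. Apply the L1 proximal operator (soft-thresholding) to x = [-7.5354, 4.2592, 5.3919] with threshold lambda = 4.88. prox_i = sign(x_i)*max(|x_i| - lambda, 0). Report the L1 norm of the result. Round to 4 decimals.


Soft-thresholding with lambda = 4.88:
prox(-7.5354) = sign(-7.5354)*max(|-7.5354| - 4.88, 0) = -2.6554
prox(4.2592) = sign(4.2592)*max(|4.2592| - 4.88, 0) = 0.0
prox(5.3919) = sign(5.3919)*max(|5.3919| - 4.88, 0) = 0.5119
prox(x) = [-2.6554, 0.0, 0.5119]
||prox(x)||_1 = 2.6554 + 0.0 + 0.5119 = 3.1673


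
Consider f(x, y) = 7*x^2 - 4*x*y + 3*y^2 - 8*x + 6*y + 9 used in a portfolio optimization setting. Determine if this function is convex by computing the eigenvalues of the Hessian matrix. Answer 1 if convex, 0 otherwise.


The Hessian of f(x,y) = 7*x^2 - 4*x*y + 3*y^2 - 8*x + 6*y + 9 is:
H = [[14, -4], [-4, 6]]
Trace = 14 + 6 = 20
Determinant = 14*6 - (-4)^2 = 68
Discriminant = (20)^2 - 4*68 = 128.0
Eigenvalues: lambda_1 = 4.3431, lambda_2 = 15.6569
The function is convex.

1


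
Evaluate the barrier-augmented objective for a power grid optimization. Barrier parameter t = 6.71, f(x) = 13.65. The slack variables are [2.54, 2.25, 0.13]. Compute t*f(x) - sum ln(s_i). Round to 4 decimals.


Step 1: Compute log-barrier.
ln values: [0.9322, 0.8109, -2.0402]
phi = -(0.9322 + 0.8109 - 2.0402) = 0.2971
Step 2: Compute augmented objective.
t*f(x) = 6.71*13.65 = 91.5915
Total = 91.5915 + 0.2971 = 91.8886


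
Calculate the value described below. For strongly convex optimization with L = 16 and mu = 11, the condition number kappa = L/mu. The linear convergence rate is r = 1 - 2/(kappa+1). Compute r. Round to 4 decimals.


Step 1: Compute the condition number.
kappa = L/mu = 16/11 = 1.4545
Step 2: Compute the convergence rate.
r = 1 - 2/(kappa + 1) = 1 - 2*mu/(L + mu) = (L - mu)/(L + mu) = 5/27 = 0.1852


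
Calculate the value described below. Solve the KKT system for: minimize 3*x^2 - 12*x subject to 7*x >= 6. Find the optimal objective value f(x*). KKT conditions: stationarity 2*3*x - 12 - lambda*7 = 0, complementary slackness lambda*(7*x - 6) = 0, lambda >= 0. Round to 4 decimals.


Step 1: Try lambda = 0 (constraint inactive).
Stationarity: 2*3*x - 12 = 0
x* = 12/(2*3) = 2.0
Check constraint: 7*2.0 = 14.0 >= 6 -- satisfied.
Step 2: Compute optimal value.
f(x*) = 3*2.0^2 - 12*2.0 = -12.0


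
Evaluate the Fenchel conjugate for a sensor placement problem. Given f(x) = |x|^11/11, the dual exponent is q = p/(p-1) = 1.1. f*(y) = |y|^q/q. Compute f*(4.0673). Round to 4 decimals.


The conjugate exponent q satisfies 1/p + 1/q = 1.
p = 11, so q = 11/(11 - 1) = 1.1
|y|^q = 4.0673^1.1 = 4.6799
f*(4.0673) = 4.6799 / 1.1 = 4.2545


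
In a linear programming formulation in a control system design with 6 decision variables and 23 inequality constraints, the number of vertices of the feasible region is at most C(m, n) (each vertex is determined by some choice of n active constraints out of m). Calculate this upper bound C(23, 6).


Each vertex corresponds to some choice of n active constraints out of m, so the number of vertices is at most C(m, n) = m! / (n!(m-n)!).
m = 23, n = 6
Numerator: 23 * 22 * 21 * 20 * 19 * 18
Denominator: 6! = 720
C(23, 6) = 100947


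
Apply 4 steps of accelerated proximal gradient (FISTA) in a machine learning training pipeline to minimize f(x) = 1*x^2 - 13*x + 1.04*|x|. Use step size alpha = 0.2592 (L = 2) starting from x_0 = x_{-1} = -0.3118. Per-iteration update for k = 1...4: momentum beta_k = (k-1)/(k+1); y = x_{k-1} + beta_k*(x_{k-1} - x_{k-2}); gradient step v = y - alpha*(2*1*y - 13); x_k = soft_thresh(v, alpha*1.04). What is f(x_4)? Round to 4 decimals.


FISTA on f(x) = 1*x^2 - 13*x + 1.04*|x|
L = 2, alpha = 0.2592
Iteration 1: beta = 0.0, y = -0.3118 + 0.0*(-0.3118 + 0.3118) = -0.3118
  grad(y) = -13.6236, v = y - alpha*grad = 3.2194
  prox(v) = soft_thresh(3.2194, 0.2696) = 2.9499
Iteration 2: beta = 0.3333, y = 2.9499 + 0.3333*(2.9499 + 0.3118) = 4.0371
  grad(y) = -4.9258, v = y - alpha*grad = 5.3139
  prox(v) = soft_thresh(5.3139, 0.2696) = 5.0443
Iteration 3: beta = 0.5, y = 5.0443 + 0.5*(5.0443 - 2.9499) = 6.0915
  grad(y) = -0.817, v = y - alpha*grad = 6.3033
  prox(v) = soft_thresh(6.3033, 0.2696) = 6.0337
Iteration 4: beta = 0.6, y = 6.0337 + 0.6*(6.0337 - 5.0443) = 6.6273
  grad(y) = 0.2547, v = y - alpha*grad = 6.5613
  prox(v) = soft_thresh(6.5613, 0.2696) = 6.2918
f(x_4) = 1*6.2918^2 - 13*6.2918 + 1.04*|6.2918| = -35.6632


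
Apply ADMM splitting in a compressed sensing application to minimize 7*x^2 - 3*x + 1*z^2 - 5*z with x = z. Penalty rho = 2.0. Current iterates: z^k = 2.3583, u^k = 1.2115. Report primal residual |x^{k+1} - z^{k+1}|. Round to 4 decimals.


ADMM iteration with rho = 2.0, z^k = 2.3583, u^k = 1.2115
Step 1: x-update.
Minimize 7*x^2 - 3*x + (2.0/2)*(x - 2.3583 + 1.2115)^2
FOC: (2*7 + 2.0)*x = 3 + 2.0*(2.3583 - 1.2115)
x^{k+1} = 0.3309
Step 2: z-update.
Minimize 1*z^2 - 5*z + (2.0/2)*(0.3309 - z + 1.2115)^2
FOC: (2*1 + 2.0)*z = 5 + 2.0*(0.3309 + 1.2115)
z^{k+1} = 2.0212
Step 3: u-update.
u^{k+1} = 1.2115 + 0.3309 - 2.0212 = -0.4788
Step 4: Primal residual = |0.3309 - 2.0212| = 1.6903


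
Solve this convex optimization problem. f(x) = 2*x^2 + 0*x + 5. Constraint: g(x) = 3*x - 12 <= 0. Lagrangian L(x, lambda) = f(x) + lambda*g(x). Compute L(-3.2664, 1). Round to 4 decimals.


Step 1: Evaluate f(x).
f(-3.2664) = 2*(-3.2664)^2 + 0*(-3.2664) + 5 = 26.3387
Step 2: Evaluate g(x).
g(-3.2664) = 3*-3.2664 - 12 = -21.7992
Step 3: Compute Lagrangian.
L = 26.3387 + 1*-21.7992 = 4.5395


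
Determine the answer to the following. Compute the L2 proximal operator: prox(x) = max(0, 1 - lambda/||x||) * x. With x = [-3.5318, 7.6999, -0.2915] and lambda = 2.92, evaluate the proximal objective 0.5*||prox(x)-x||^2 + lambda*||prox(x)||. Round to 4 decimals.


Step 1: Compute ||x||.
||x|| = 8.4763
Step 2: Compute scaling factor.
scale = max(0, 1 - 2.92/8.4763) = 0.6555
Step 3: prox(x) = [-2.3151, 5.0474, -0.1911]
||prox(x)|| = 5.5563
Step 4: Proximal objective.
0.5*||prox-x||^2 = 4.2632
lambda*||prox|| = 16.2244
Total = 20.4875


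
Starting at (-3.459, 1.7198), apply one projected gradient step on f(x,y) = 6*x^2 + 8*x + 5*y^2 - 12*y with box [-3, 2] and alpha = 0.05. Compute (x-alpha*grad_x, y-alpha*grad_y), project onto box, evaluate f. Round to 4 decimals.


Step 1: Compute gradient at (-3.459, 1.7198).
grad_x = 2*6*-3.459 + 8 = -33.508
grad_y = 2*5*1.7198 - 12 = 5.198
Step 2: Gradient step.
x_raw = -3.459 - 0.05*-33.508 = -1.7836
y_raw = 1.7198 - 0.05*5.198 = 1.4599
Step 3: Project onto [-3, 2].
x_proj = clip(-1.7836) = -1.7836
y_proj = clip(1.4599) = 1.4599
Step 4: Evaluate f.
f(-1.7836, 1.4599) = -2.0437


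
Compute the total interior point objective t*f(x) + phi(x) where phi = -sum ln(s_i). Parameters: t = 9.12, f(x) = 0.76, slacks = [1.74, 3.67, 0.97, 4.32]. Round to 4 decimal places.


Step 1: Compute log-barrier.
ln values: [0.5539, 1.3002, -0.0305, 1.4633]
phi = -(0.5539 + 1.3002 - 0.0305 + 1.4633) = -3.2869
Step 2: Compute augmented objective.
t*f(x) = 9.12*0.76 = 6.9312
Total = 6.9312 - 3.2869 = 3.6443


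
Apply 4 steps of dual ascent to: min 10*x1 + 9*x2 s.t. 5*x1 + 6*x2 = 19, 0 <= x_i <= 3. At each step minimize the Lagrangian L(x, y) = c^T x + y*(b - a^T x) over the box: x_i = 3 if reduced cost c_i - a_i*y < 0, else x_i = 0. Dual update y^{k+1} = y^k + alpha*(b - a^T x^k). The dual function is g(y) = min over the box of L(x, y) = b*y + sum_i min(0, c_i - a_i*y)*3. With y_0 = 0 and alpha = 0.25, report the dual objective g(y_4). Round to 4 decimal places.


Dual ascent for LP: min 10*x1 + 9*x2, 5*x1 + 6*x2 = 19, 0 <= x_i <= 3
Step 1: y^k = 0.0, reduced costs: (10.0, 9.0)
  x^k = (0.0, 0.0), subgradient = b - a^T x = 19.0
  y^{k+1} = 0.0 + 0.25*19.0 = 4.75
Step 2: y^k = 4.75, reduced costs: (-13.75, -19.5)
  x^k = (3.0, 3.0), subgradient = b - a^T x = -14.0
  y^{k+1} = 4.75 + 0.25*-14.0 = 1.25
Step 3: y^k = 1.25, reduced costs: (3.75, 1.5)
  x^k = (0.0, 0.0), subgradient = b - a^T x = 19.0
  y^{k+1} = 1.25 + 0.25*19.0 = 6.0
Step 4: y^k = 6.0, reduced costs: (-20.0, -27.0)
  x^k = (3.0, 3.0), subgradient = b - a^T x = -14.0
  y^{k+1} = 6.0 + 0.25*-14.0 = 2.5
Dual objective at y_4 = 2.5: reduced costs (-2.5, -6.0), box minimizer x = (3.0, 3.0)
g(y_4) = b*y + (c1 - a1*y)*x1 + (c2 - a2*y)*x2 = 19*2.5 + (-2.5)*3.0 + (-6.0)*3.0 = 47.5 - 7.5 - 18.0 = 22.0


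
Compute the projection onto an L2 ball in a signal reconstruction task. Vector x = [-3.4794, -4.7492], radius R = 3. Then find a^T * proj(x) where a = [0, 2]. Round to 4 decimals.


Step 1: Compute ||x|| (intermediates to 6 decimals).
||x|| = sqrt((-3.4794)^2 + (-4.7492)^2) = 5.88737
Step 2: Project.
Since ||x|| > R, scale = R/||x|| = 3/5.88737 = 0.509565, proj(x) = scale * x
proj(x) = [-1.77298, -2.420026]
Step 3: Dot product.
a^T * proj(x) = 0*(-1.77298) + 2*(-2.420026) = -4.8401


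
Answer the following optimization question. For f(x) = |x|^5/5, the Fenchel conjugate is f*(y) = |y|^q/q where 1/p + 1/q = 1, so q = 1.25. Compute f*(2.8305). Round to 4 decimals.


The conjugate exponent q satisfies 1/p + 1/q = 1.
p = 5, so q = 5/(5 - 1) = 1.25
|y|^q = 2.8305^1.25 = 3.6714
f*(2.8305) = 3.6714 / 1.25 = 2.9371


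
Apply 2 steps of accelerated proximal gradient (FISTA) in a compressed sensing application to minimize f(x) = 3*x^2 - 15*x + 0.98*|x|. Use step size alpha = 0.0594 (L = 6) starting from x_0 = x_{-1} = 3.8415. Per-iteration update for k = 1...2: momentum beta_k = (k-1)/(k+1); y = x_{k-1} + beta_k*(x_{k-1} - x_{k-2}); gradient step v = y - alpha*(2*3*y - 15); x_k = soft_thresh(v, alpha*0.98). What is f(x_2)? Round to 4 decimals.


FISTA on f(x) = 3*x^2 - 15*x + 0.98*|x|
L = 6, alpha = 0.0594
Iteration 1: beta = 0.0, y = 3.8415 + 0.0*(3.8415 - 3.8415) = 3.8415
  grad(y) = 8.049, v = y - alpha*grad = 3.3634
  prox(v) = soft_thresh(3.3634, 0.0582) = 3.3052
Iteration 2: beta = 0.3333, y = 3.3052 + 0.3333*(3.3052 - 3.8415) = 3.1264
  grad(y) = 3.7584, v = y - alpha*grad = 2.9032
  prox(v) = soft_thresh(2.9032, 0.0582) = 2.8449
f(x_2) = 3*2.8449^2 - 15*2.8449 + 0.98*|2.8449| = -15.605


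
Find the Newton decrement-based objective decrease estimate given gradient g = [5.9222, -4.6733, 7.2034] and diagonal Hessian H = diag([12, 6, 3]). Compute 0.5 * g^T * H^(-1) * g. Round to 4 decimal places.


Step 1: H is diagonal, so H^(-1) * g = [0.4935, -0.7789, 2.4011].
Step 2: g^T H^(-1) g = sum_i g_i^2 / H_ii
  = (5.9222)^2/12 + (-4.6733)^2/6 + (7.2034)^2/3
  = 2.9227 + 3.64 + 17.2963 = 23.859
Step 3: Objective decrease = 0.5 * g^T H^(-1) g = 11.9295


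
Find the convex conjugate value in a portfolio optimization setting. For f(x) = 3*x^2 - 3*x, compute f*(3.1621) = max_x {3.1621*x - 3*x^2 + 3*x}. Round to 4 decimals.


f*(y) = sup_x {y*x - a*x^2 - b*x} = sup_x {(y-b)*x - a*x^2}
FOC: (y - b) - 2a*x = 0 => x* = (y - b)/(2a)
x* = (3.1621 + 3)/(2*3) = 1.027
f*(3.1621) = (y-b)^2/(4a) = (3.1621 + 3)^2/(4*3)
= 37.9715/12 = 3.1643


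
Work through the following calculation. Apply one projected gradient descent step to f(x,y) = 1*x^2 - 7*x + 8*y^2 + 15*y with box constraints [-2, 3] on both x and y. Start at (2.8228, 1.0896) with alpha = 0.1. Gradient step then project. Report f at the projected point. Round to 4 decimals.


Step 1: Compute gradient at (2.8228, 1.0896).
grad_x = 2*1*2.8228 - 7 = -1.3544
grad_y = 2*8*1.0896 + 15 = 32.4336
Step 2: Gradient step.
x_raw = 2.8228 - 0.1*-1.3544 = 2.9582
y_raw = 1.0896 - 0.1*32.4336 = -2.1538
Step 3: Project onto [-2, 3].
x_proj = clip(2.9582) = 2.9582
y_proj = clip(-2.1538) = -2.0
Step 4: Evaluate f.
f(2.9582, -2.0) = -9.9565


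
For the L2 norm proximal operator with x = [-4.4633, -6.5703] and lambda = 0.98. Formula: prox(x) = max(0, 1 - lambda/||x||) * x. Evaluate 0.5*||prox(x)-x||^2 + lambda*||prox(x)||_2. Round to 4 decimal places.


Step 1: Compute ||x||.
||x|| = 7.9429
Step 2: Compute scaling factor.
scale = max(0, 1 - 0.98/7.9429) = 0.8766
Step 3: prox(x) = [-3.9126, -5.7597]
||prox(x)|| = 6.9629
Step 4: Proximal objective.
0.5*||prox-x||^2 = 0.4802
lambda*||prox|| = 6.8236
Total = 7.3039


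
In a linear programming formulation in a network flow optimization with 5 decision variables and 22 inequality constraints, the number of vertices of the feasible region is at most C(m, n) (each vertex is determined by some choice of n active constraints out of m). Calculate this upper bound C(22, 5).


Each vertex corresponds to some choice of n active constraints out of m, so the number of vertices is at most C(m, n) = m! / (n!(m-n)!).
m = 22, n = 5
Numerator: 22 * 21 * 20 * 19 * 18
Denominator: 5! = 120
C(22, 5) = 26334


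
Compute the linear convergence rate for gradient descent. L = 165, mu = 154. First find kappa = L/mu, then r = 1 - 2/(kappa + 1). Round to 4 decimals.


Step 1: Compute the condition number.
kappa = L/mu = 165/154 = 1.0714
Step 2: Compute the convergence rate.
r = 1 - 2/(kappa + 1) = 1 - 2*mu/(L + mu) = (L - mu)/(L + mu) = 11/319 = 0.0345


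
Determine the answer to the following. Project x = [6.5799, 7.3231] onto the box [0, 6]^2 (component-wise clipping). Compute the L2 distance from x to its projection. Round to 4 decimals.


Project each component onto [0, 6].
clip(6.5799) = 6.0, clip(7.3231) = 6.0
Projection = [6.0, 6.0]
Squared diffs: [0.3363, 1.7506]
Distance = sqrt(2.0869) = 1.4446


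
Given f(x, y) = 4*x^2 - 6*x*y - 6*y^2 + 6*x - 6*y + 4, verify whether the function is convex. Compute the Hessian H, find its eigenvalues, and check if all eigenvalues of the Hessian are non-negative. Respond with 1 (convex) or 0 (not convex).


The Hessian of f(x,y) = 4*x^2 - 6*x*y - 6*y^2 + 6*x - 6*y + 4 is:
H = [[8, -6], [-6, -12]]
Trace = 8 - 12 = -4
Determinant = 8*-12 - (-6)^2 = -132
Discriminant = (-4)^2 - 4*-132 = 544.0
Eigenvalues: lambda_1 = -13.6619, lambda_2 = 9.6619
The function is not convex.

0


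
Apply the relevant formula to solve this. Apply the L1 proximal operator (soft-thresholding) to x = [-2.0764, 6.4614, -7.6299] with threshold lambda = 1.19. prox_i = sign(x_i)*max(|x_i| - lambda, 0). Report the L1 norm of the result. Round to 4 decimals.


Soft-thresholding with lambda = 1.19:
prox(-2.0764) = sign(-2.0764)*max(|-2.0764| - 1.19, 0) = -0.8864
prox(6.4614) = sign(6.4614)*max(|6.4614| - 1.19, 0) = 5.2714
prox(-7.6299) = sign(-7.6299)*max(|-7.6299| - 1.19, 0) = -6.4399
prox(x) = [-0.8864, 5.2714, -6.4399]
||prox(x)||_1 = 0.8864 + 5.2714 + 6.4399 = 12.5977


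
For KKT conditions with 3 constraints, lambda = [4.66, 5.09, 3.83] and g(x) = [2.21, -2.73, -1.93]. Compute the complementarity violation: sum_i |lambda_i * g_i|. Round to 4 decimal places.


KKT complementary slackness check:
lambda_1 * g_1 = 4.66 * 2.21 = 10.2986
lambda_2 * g_2 = 5.09 * -2.73 = -13.8957
lambda_3 * g_3 = 3.83 * -1.93 = -7.3919
Total violation = 10.2986 + 13.8957 + 7.3919 = 31.5862


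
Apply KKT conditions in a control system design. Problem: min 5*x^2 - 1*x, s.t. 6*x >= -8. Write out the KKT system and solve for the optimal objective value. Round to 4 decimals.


Step 1: Try lambda = 0 (constraint inactive).
Stationarity: 2*5*x - 1 = 0
x* = 1/(2*5) = 0.1
Check constraint: 6*0.1 = 0.6 >= -8 -- satisfied.
Step 2: Compute optimal value.
f(x*) = 5*0.1^2 - 1*0.1 = -0.05


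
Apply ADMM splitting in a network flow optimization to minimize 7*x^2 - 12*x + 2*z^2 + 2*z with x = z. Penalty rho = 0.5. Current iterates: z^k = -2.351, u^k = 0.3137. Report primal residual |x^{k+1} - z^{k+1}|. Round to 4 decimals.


ADMM iteration with rho = 0.5, z^k = -2.351, u^k = 0.3137
Step 1: x-update.
Minimize 7*x^2 - 12*x + (0.5/2)*(x + 2.351 + 0.3137)^2
FOC: (2*7 + 0.5)*x = 12 + 0.5*(-2.351 - 0.3137)
x^{k+1} = 0.7357
Step 2: z-update.
Minimize 2*z^2 + 2*z + (0.5/2)*(0.7357 - z + 0.3137)^2
FOC: (2*2 + 0.5)*z = -2 + 0.5*(0.7357 + 0.3137)
z^{k+1} = -0.3278
Step 3: u-update.
u^{k+1} = 0.3137 + 0.7357 + 0.3278 = 1.3772
Step 4: Primal residual = |0.7357 + 0.3278| = 1.0635


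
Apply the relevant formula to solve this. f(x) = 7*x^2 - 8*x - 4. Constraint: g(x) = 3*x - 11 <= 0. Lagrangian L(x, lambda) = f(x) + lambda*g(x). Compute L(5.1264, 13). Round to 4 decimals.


Step 1: Evaluate f(x).
f(5.1264) = 7*5.1264^2 - 8*5.1264 - 4 = 138.9486
Step 2: Evaluate g(x).
g(5.1264) = 3*5.1264 - 11 = 4.3792
Step 3: Compute Lagrangian.
L = 138.9486 + 13*4.3792 = 195.8782


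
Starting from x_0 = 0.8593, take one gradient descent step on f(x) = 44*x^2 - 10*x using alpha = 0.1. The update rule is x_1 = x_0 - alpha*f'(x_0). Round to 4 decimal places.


We compute the gradient at x_0 and apply the update.
f'(x) = 88*x - 10
f'(0.8593) = 88*0.8593 - 10 = 65.6184
x_1 = 0.8593 - 0.1*65.6184 = -5.7025


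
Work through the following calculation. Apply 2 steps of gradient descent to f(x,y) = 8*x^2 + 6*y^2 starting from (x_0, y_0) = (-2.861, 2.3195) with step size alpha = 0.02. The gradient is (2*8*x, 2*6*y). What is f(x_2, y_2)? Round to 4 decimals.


Gradient descent on f(x,y) = 8*x^2 + 6*y^2.
Starting point: (-2.861, 2.3195), alpha = 0.02
Step 1: grad_x = 2*8*-2.861 = -45.776, grad_y = 2*6*2.3195 = 27.834
  x_1 = -2.861 - 0.02*-45.776 = -1.9455
  y_1 = 2.3195 - 0.02*27.834 = 1.7628
Step 2: grad_x = 2*8*-1.9455 = -31.1277, grad_y = 2*6*1.7628 = 21.1538
  x_2 = -1.9455 - 0.02*-31.1277 = -1.3229
  y_2 = 1.7628 - 0.02*21.1538 = 1.3397
f(-1.3229, 1.3397) = 8*(-1.3229)^2 + 6*1.3397^2 = 24.7705


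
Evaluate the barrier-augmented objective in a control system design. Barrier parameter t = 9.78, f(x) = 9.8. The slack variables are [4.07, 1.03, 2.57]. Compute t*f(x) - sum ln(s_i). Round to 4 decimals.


Step 1: Compute log-barrier.
ln values: [1.4036, 0.0296, 0.9439]
phi = -(1.4036 + 0.0296 + 0.9439) = -2.3771
Step 2: Compute augmented objective.
t*f(x) = 9.78*9.8 = 95.844
Total = 95.844 - 2.3771 = 93.4669


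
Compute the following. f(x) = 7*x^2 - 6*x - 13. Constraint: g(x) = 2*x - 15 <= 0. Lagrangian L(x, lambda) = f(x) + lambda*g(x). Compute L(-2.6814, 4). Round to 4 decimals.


Step 1: Evaluate f(x).
f(-2.6814) = 7*(-2.6814)^2 - 6*(-2.6814) - 13 = 53.4177
Step 2: Evaluate g(x).
g(-2.6814) = 2*-2.6814 - 15 = -20.3628
Step 3: Compute Lagrangian.
L = 53.4177 + 4*-20.3628 = -28.0335


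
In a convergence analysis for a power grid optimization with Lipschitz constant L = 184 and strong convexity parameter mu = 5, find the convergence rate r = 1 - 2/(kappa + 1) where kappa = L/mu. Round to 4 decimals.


Step 1: Compute the condition number.
kappa = L/mu = 184/5 = 36.8
Step 2: Compute the convergence rate.
r = 1 - 2/(kappa + 1) = 1 - 2*mu/(L + mu) = (L - mu)/(L + mu) = 179/189 = 0.9471


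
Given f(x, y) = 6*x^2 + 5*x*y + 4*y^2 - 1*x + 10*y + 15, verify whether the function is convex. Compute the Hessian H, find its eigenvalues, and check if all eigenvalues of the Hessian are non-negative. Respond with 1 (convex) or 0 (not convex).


The Hessian of f(x,y) = 6*x^2 + 5*x*y + 4*y^2 - 1*x + 10*y + 15 is:
H = [[12, 5], [5, 8]]
Trace = 12 + 8 = 20
Determinant = 12*8 - (5)^2 = 71
Discriminant = (20)^2 - 4*71 = 116.0
Eigenvalues: lambda_1 = 4.6148, lambda_2 = 15.3852
The function is convex.

1


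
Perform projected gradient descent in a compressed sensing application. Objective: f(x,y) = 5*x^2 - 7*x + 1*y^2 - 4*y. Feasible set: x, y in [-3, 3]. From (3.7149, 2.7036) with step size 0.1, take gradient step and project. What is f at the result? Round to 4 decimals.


Step 1: Compute gradient at (3.7149, 2.7036).
grad_x = 2*5*3.7149 - 7 = 30.149
grad_y = 2*1*2.7036 - 4 = 1.4072
Step 2: Gradient step.
x_raw = 3.7149 - 0.1*30.149 = 0.7
y_raw = 2.7036 - 0.1*1.4072 = 2.5629
Step 3: Project onto [-3, 3].
x_proj = clip(0.7) = 0.7
y_proj = clip(2.5629) = 2.5629
Step 4: Evaluate f.
f(0.7, 2.5629) = -6.1332


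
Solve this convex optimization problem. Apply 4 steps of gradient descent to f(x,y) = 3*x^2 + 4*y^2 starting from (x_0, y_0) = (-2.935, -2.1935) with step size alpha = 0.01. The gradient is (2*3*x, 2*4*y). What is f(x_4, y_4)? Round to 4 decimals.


Gradient descent on f(x,y) = 3*x^2 + 4*y^2.
Starting point: (-2.935, -2.1935), alpha = 0.01
Step 1: grad_x = 2*3*-2.935 = -17.61, grad_y = 2*4*-2.1935 = -17.548
  x_1 = -2.935 - 0.01*-17.61 = -2.7589
  y_1 = -2.1935 - 0.01*-17.548 = -2.018
Step 2: grad_x = 2*3*-2.7589 = -16.5534, grad_y = 2*4*-2.018 = -16.1442
  x_2 = -2.7589 - 0.01*-16.5534 = -2.5934
  y_2 = -2.018 - 0.01*-16.1442 = -1.8566
Step 3: grad_x = 2*3*-2.5934 = -15.5602, grad_y = 2*4*-1.8566 = -14.8526
  x_3 = -2.5934 - 0.01*-15.5602 = -2.4378
  y_3 = -1.8566 - 0.01*-14.8526 = -1.7081
Step 4: grad_x = 2*3*-2.4378 = -14.6266, grad_y = 2*4*-1.7081 = -13.6644
  x_4 = -2.4378 - 0.01*-14.6266 = -2.2915
  y_4 = -1.7081 - 0.01*-13.6644 = -1.5714
f(-2.2915, -1.5714) = 3*(-2.2915)^2 + 4*(-1.5714)^2 = 25.6302


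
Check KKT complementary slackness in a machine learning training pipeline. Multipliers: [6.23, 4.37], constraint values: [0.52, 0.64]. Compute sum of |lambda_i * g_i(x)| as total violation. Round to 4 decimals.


KKT complementary slackness check:
lambda_1 * g_1 = 6.23 * 0.52 = 3.2396
lambda_2 * g_2 = 4.37 * 0.64 = 2.7968
Total violation = 3.2396 + 2.7968 = 6.0364


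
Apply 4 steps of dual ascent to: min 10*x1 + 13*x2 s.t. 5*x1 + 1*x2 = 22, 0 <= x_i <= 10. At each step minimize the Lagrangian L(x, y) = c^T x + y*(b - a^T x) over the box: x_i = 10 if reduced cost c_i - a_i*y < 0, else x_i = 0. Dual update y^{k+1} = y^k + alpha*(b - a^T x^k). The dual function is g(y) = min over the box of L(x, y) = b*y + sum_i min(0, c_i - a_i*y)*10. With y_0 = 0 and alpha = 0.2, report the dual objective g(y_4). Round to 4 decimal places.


Dual ascent for LP: min 10*x1 + 13*x2, 5*x1 + 1*x2 = 22, 0 <= x_i <= 10
Step 1: y^k = 0.0, reduced costs: (10.0, 13.0)
  x^k = (0.0, 0.0), subgradient = b - a^T x = 22.0
  y^{k+1} = 0.0 + 0.2*22.0 = 4.4
Step 2: y^k = 4.4, reduced costs: (-12.0, 8.6)
  x^k = (10.0, 0.0), subgradient = b - a^T x = -28.0
  y^{k+1} = 4.4 + 0.2*-28.0 = -1.2
Step 3: y^k = -1.2, reduced costs: (16.0, 14.2)
  x^k = (0.0, 0.0), subgradient = b - a^T x = 22.0
  y^{k+1} = -1.2 + 0.2*22.0 = 3.2
Step 4: y^k = 3.2, reduced costs: (-6.0, 9.8)
  x^k = (10.0, 0.0), subgradient = b - a^T x = -28.0
  y^{k+1} = 3.2 + 0.2*-28.0 = -2.4
Dual objective at y_4 = -2.4: reduced costs (22.0, 15.4), box minimizer x = (0.0, 0.0)
g(y_4) = b*y + (c1 - a1*y)*x1 + (c2 - a2*y)*x2 = 22*(-2.4) + 22.0*0.0 + 15.4*0.0 = -52.8 + 0.0 + 0.0 = -52.8


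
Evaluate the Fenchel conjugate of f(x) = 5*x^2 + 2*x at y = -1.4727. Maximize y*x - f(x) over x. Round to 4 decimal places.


f*(y) = sup_x {y*x - a*x^2 - b*x} = sup_x {(y-b)*x - a*x^2}
FOC: (y - b) - 2a*x = 0 => x* = (y - b)/(2a)
x* = (-1.4727 - 2)/(2*5) = -0.3473
f*(-1.4727) = (y-b)^2/(4a) = (-1.4727 - 2)^2/(4*5)
= 12.0596/20 = 0.603


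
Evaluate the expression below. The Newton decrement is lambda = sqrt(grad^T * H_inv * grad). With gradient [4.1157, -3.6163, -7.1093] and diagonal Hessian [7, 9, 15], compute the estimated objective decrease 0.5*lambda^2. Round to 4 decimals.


Step 1: H is diagonal, so H^(-1) * g = [0.588, -0.4018, -0.474].
Step 2: g^T H^(-1) g = sum_i g_i^2 / H_ii
  = (4.1157)^2/7 + (-3.6163)^2/9 + (-7.1093)^2/15
  = 2.4199 + 1.4531 + 3.3695 = 7.2424
Step 3: Objective decrease = 0.5 * g^T H^(-1) g = 3.6212


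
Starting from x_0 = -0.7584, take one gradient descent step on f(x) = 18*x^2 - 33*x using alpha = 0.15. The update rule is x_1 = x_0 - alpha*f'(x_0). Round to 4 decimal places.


We compute the gradient at x_0 and apply the update.
f'(x) = 36*x - 33
f'(-0.7584) = 36*-0.7584 - 33 = -60.3024
x_1 = -0.7584 - 0.15*-60.3024 = 8.287


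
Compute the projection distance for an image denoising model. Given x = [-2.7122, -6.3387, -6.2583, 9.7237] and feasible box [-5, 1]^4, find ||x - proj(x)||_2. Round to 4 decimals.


Project each component onto [-5, 1].
clip(-2.7122) = -2.7122, clip(-6.3387) = -5.0, clip(-6.2583) = -5.0, clip(9.7237) = 1.0
Projection = [-2.7122, -5.0, -5.0, 1.0]
Squared diffs: [0.0, 1.7921, 1.5833, 76.1029]
Distance = sqrt(79.4783) = 8.9151


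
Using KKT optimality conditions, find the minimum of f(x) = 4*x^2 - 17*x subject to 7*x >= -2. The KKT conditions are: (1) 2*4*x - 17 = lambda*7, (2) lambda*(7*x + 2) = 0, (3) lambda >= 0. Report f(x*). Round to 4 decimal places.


Step 1: Try lambda = 0 (constraint inactive).
Stationarity: 2*4*x - 17 = 0
x* = 17/(2*4) = 2.125
Check constraint: 7*2.125 = 14.875 >= -2 -- satisfied.
Step 2: Compute optimal value.
f(x*) = 4*2.125^2 - 17*2.125 = -18.0625


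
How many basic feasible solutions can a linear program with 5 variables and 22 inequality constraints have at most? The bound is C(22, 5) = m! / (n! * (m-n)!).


Each vertex corresponds to some choice of n active constraints out of m, so the number of vertices is at most C(m, n) = m! / (n!(m-n)!).
m = 22, n = 5
Numerator: 22 * 21 * 20 * 19 * 18
Denominator: 5! = 120
C(22, 5) = 26334


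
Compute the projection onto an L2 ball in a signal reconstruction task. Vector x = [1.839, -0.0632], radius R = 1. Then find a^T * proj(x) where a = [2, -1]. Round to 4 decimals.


Step 1: Compute ||x|| (intermediates to 6 decimals).
||x|| = sqrt(1.839^2 + (-0.0632)^2) = 1.840086
Step 2: Project.
Since ||x|| > R, scale = R/||x|| = 1/1.840086 = 0.543453, proj(x) = scale * x
proj(x) = [0.99941, -0.034346]
Step 3: Dot product.
a^T * proj(x) = 2*0.99941 - 1*(-0.034346) = 2.0332


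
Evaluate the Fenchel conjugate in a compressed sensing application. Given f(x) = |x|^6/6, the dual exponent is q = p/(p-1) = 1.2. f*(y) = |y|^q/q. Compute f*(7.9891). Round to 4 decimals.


The conjugate exponent q satisfies 1/p + 1/q = 1.
p = 6, so q = 6/(6 - 1) = 1.2
|y|^q = 7.9891^1.2 = 12.1059
f*(7.9891) = 12.1059 / 1.2 = 10.0883


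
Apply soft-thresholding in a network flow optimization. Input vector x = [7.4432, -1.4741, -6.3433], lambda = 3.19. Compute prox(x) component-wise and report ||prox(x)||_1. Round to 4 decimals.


Soft-thresholding with lambda = 3.19:
prox(7.4432) = sign(7.4432)*max(|7.4432| - 3.19, 0) = 4.2532
prox(-1.4741) = sign(-1.4741)*max(|-1.4741| - 3.19, 0) = 0.0
prox(-6.3433) = sign(-6.3433)*max(|-6.3433| - 3.19, 0) = -3.1533
prox(x) = [4.2532, 0.0, -3.1533]
||prox(x)||_1 = 4.2532 + 0.0 + 3.1533 = 7.4065


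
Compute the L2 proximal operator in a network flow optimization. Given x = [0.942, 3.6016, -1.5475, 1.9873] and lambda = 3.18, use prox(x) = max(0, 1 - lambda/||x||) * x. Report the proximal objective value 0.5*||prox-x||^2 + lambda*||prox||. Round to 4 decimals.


Step 1: Compute ||x||.
||x|| = 4.4948
Step 2: Compute scaling factor.
scale = max(0, 1 - 3.18/4.4948) = 0.2925
Step 3: prox(x) = [0.2755, 1.0535, -0.4527, 0.5813]
||prox(x)|| = 1.3148
Step 4: Proximal objective.
0.5*||prox-x||^2 = 5.0562
lambda*||prox|| = 4.1811
Total = 9.2372


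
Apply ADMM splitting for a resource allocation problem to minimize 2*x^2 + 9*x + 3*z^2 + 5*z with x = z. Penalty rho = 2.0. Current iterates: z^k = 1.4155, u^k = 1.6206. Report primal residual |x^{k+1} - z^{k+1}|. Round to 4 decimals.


ADMM iteration with rho = 2.0, z^k = 1.4155, u^k = 1.6206
Step 1: x-update.
Minimize 2*x^2 + 9*x + (2.0/2)*(x - 1.4155 + 1.6206)^2
FOC: (2*2 + 2.0)*x = -9 + 2.0*(1.4155 - 1.6206)
x^{k+1} = -1.5684
Step 2: z-update.
Minimize 3*z^2 + 5*z + (2.0/2)*(-1.5684 - z + 1.6206)^2
FOC: (2*3 + 2.0)*z = -5 + 2.0*(-1.5684 + 1.6206)
z^{k+1} = -0.6119
Step 3: u-update.
u^{k+1} = 1.6206 - 1.5684 + 0.6119 = 0.6642
Step 4: Primal residual = |-1.5684 + 0.6119| = 0.9564


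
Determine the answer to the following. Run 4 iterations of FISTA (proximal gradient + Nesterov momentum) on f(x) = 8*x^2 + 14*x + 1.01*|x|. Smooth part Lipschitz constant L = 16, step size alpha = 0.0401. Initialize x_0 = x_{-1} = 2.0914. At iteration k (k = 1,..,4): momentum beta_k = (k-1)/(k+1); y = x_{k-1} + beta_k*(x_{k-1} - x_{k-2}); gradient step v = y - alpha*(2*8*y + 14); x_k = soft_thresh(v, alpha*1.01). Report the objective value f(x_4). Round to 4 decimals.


FISTA on f(x) = 8*x^2 + 14*x + 1.01*|x|
L = 16, alpha = 0.0401
Iteration 1: beta = 0.0, y = 2.0914 + 0.0*(2.0914 - 2.0914) = 2.0914
  grad(y) = 47.4624, v = y - alpha*grad = 0.1882
  prox(v) = soft_thresh(0.1882, 0.0405) = 0.1477
Iteration 2: beta = 0.3333, y = 0.1477 + 0.3333*(0.1477 - 2.0914) = -0.5003
  grad(y) = 5.9959, v = y - alpha*grad = -0.7407
  prox(v) = soft_thresh(-0.7407, 0.0405) = -0.7002
Iteration 3: beta = 0.5, y = -0.7002 + 0.5*(-0.7002 - 0.1477) = -1.1241
  grad(y) = -3.9858, v = y - alpha*grad = -0.9643
  prox(v) = soft_thresh(-0.9643, 0.0405) = -0.9238
Iteration 4: beta = 0.6, y = -0.9238 + 0.6*(-0.9238 + 0.7002) = -1.0579
  grad(y) = -2.927, v = y - alpha*grad = -0.9406
  prox(v) = soft_thresh(-0.9406, 0.0405) = -0.9001
f(x_4) = 8*(-0.9001)^2 + 14*(-0.9001) + 1.01*|-0.9001| = -5.2109


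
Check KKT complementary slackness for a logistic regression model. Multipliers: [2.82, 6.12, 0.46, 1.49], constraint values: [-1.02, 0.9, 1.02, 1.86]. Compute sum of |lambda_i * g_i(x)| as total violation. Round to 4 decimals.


KKT complementary slackness check:
lambda_1 * g_1 = 2.82 * -1.02 = -2.8764
lambda_2 * g_2 = 6.12 * 0.9 = 5.508
lambda_3 * g_3 = 0.46 * 1.02 = 0.4692
lambda_4 * g_4 = 1.49 * 1.86 = 2.7714
Total violation = 2.8764 + 5.508 + 0.4692 + 2.7714 = 11.625


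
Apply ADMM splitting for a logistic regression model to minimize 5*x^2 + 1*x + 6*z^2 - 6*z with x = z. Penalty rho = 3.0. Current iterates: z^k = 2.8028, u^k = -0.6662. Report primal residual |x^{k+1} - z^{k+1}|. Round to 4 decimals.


ADMM iteration with rho = 3.0, z^k = 2.8028, u^k = -0.6662
Step 1: x-update.
Minimize 5*x^2 + 1*x + (3.0/2)*(x - 2.8028 - 0.6662)^2
FOC: (2*5 + 3.0)*x = -1 + 3.0*(2.8028 + 0.6662)
x^{k+1} = 0.7236
Step 2: z-update.
Minimize 6*z^2 - 6*z + (3.0/2)*(0.7236 - z - 0.6662)^2
FOC: (2*6 + 3.0)*z = 6 + 3.0*(0.7236 - 0.6662)
z^{k+1} = 0.4115
Step 3: u-update.
u^{k+1} = -0.6662 + 0.7236 - 0.4115 = -0.3541
Step 4: Primal residual = |0.7236 - 0.4115| = 0.3121


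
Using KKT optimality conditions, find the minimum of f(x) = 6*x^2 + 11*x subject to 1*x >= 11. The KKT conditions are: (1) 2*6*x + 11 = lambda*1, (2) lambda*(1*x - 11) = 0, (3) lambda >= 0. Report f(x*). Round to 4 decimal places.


Step 1: Try lambda = 0 (constraint inactive).
x_unc = -11/(2*6) = -0.9167
Check: 1*-0.9167 = -0.9167 < 11 -- violated!
Step 2: Constraint must be active: 1*x = 11
x* = 11/1 = 11.0
lambda = (2*6*11.0 + 11)/1 = 143.0
Step 3: Compute optimal value.
f(x*) = 6*11.0^2 + 11*11.0 = 847.0


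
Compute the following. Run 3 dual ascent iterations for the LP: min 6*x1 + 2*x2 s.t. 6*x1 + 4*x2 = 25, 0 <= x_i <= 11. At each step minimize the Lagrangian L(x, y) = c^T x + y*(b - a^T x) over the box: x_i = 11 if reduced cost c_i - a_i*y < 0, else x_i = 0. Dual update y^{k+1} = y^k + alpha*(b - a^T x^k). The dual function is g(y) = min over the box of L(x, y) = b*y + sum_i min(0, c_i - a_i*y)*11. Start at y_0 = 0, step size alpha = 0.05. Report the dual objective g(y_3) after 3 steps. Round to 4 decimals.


Dual ascent for LP: min 6*x1 + 2*x2, 6*x1 + 4*x2 = 25, 0 <= x_i <= 11
Step 1: y^k = 0.0, reduced costs: (6.0, 2.0)
  x^k = (0.0, 0.0), subgradient = b - a^T x = 25.0
  y^{k+1} = 0.0 + 0.05*25.0 = 1.25
Step 2: y^k = 1.25, reduced costs: (-1.5, -3.0)
  x^k = (11.0, 11.0), subgradient = b - a^T x = -85.0
  y^{k+1} = 1.25 + 0.05*-85.0 = -3.0
Step 3: y^k = -3.0, reduced costs: (24.0, 14.0)
  x^k = (0.0, 0.0), subgradient = b - a^T x = 25.0
  y^{k+1} = -3.0 + 0.05*25.0 = -1.75
Dual objective at y_3 = -1.75: reduced costs (16.5, 9.0), box minimizer x = (0.0, 0.0)
g(y_3) = b*y + (c1 - a1*y)*x1 + (c2 - a2*y)*x2 = 25*(-1.75) + 16.5*0.0 + 9.0*0.0 = -43.75 + 0.0 + 0.0 = -43.75


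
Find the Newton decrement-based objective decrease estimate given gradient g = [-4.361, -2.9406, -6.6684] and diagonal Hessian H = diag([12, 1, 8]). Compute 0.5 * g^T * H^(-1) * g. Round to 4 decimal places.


Step 1: H is diagonal, so H^(-1) * g = [-0.3634, -2.9406, -0.8336].
Step 2: g^T H^(-1) g = sum_i g_i^2 / H_ii
  = (-4.361)^2/12 + (-2.9406)^2/1 + (-6.6684)^2/8
  = 1.5849 + 8.6471 + 5.5584 = 15.7904
Step 3: Objective decrease = 0.5 * g^T H^(-1) g = 7.8952


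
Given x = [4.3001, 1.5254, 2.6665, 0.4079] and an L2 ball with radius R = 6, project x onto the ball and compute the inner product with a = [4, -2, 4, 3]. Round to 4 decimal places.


Step 1: Compute ||x|| (intermediates to 6 decimals).
||x|| = sqrt(4.3001^2 + 1.5254^2 + 2.6665^2 + 0.4079^2) = 5.300407
Step 2: Project.
Since ||x|| <= R, proj = x (no scaling needed).
proj(x) = [4.3001, 1.5254, 2.6665, 0.4079]
Step 3: Dot product.
a^T * proj(x) = 4*4.3001 - 2*1.5254 + 4*2.6665 + 3*0.4079 = 26.0393


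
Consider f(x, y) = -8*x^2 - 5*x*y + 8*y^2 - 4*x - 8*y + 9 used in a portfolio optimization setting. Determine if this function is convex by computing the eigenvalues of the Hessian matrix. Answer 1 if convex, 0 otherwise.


The Hessian of f(x,y) = -8*x^2 - 5*x*y + 8*y^2 - 4*x - 8*y + 9 is:
H = [[-16, -5], [-5, 16]]
Trace = -16 + 16 = 0
Determinant = -16*16 - (-5)^2 = -281
Discriminant = (0)^2 - 4*-281 = 1124.0
Eigenvalues: lambda_1 = -16.7631, lambda_2 = 16.7631
The function is not convex.

0


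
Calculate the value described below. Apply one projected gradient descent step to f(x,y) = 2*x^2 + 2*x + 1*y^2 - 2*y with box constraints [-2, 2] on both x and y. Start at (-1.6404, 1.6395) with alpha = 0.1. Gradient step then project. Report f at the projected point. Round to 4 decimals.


Step 1: Compute gradient at (-1.6404, 1.6395).
grad_x = 2*2*-1.6404 + 2 = -4.5616
grad_y = 2*1*1.6395 - 2 = 1.279
Step 2: Gradient step.
x_raw = -1.6404 - 0.1*-4.5616 = -1.1842
y_raw = 1.6395 - 0.1*1.279 = 1.5116
Step 3: Project onto [-2, 2].
x_proj = clip(-1.1842) = -1.1842
y_proj = clip(1.5116) = 1.5116
Step 4: Evaluate f.
f(-1.1842, 1.5116) = -0.3019


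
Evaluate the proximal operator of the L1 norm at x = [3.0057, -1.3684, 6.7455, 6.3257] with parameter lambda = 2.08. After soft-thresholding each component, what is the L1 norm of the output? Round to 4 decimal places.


Soft-thresholding with lambda = 2.08:
prox(3.0057) = sign(3.0057)*max(|3.0057| - 2.08, 0) = 0.9257
prox(-1.3684) = sign(-1.3684)*max(|-1.3684| - 2.08, 0) = 0.0
prox(6.7455) = sign(6.7455)*max(|6.7455| - 2.08, 0) = 4.6655
prox(6.3257) = sign(6.3257)*max(|6.3257| - 2.08, 0) = 4.2457
prox(x) = [0.9257, 0.0, 4.6655, 4.2457]
||prox(x)||_1 = 0.9257 + 0.0 + 4.6655 + 4.2457 = 9.8369


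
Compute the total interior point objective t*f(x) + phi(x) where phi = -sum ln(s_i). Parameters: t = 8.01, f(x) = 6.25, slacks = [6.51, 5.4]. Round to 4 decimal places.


Step 1: Compute log-barrier.
ln values: [1.8733, 1.6864]
phi = -(1.8733 + 1.6864) = -3.5597
Step 2: Compute augmented objective.
t*f(x) = 8.01*6.25 = 50.0625
Total = 50.0625 - 3.5597 = 46.5028


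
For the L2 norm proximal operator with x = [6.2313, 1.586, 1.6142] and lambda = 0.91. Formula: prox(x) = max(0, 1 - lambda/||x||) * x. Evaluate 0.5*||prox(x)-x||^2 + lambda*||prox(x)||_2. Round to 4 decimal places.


Step 1: Compute ||x||.
||x|| = 6.6295
Step 2: Compute scaling factor.
scale = max(0, 1 - 0.91/6.6295) = 0.8627
Step 3: prox(x) = [5.376, 1.3683, 1.3926]
||prox(x)|| = 5.7195
Step 4: Proximal objective.
0.5*||prox-x||^2 = 0.4141
lambda*||prox|| = 5.2047
Total = 5.6188


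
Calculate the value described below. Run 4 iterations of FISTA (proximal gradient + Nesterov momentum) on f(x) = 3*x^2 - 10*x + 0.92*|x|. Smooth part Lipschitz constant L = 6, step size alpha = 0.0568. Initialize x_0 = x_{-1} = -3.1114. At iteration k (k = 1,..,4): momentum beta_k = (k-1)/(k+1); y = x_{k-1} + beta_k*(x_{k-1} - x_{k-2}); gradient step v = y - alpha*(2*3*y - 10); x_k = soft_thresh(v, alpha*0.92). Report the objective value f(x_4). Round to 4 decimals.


FISTA on f(x) = 3*x^2 - 10*x + 0.92*|x|
L = 6, alpha = 0.0568
Iteration 1: beta = 0.0, y = -3.1114 + 0.0*(-3.1114 + 3.1114) = -3.1114
  grad(y) = -28.6684, v = y - alpha*grad = -1.483
  prox(v) = soft_thresh(-1.483, 0.0523) = -1.4308
Iteration 2: beta = 0.3333, y = -1.4308 + 0.3333*(-1.4308 + 3.1114) = -0.8706
  grad(y) = -15.2234, v = y - alpha*grad = -0.0059
  prox(v) = soft_thresh(-0.0059, 0.0523) = 0.0
Iteration 3: beta = 0.5, y = 0.0 + 0.5*(0.0 + 1.4308) = 0.7154
  grad(y) = -5.7077, v = y - alpha*grad = 1.0396
  prox(v) = soft_thresh(1.0396, 0.0523) = 0.9873
Iteration 4: beta = 0.6, y = 0.9873 + 0.6*(0.9873 - 0.0) = 1.5797
  grad(y) = -0.5216, v = y - alpha*grad = 1.6094
  prox(v) = soft_thresh(1.6094, 0.0523) = 1.5571
f(x_4) = 3*1.5571^2 - 10*1.5571 + 0.92*|1.5571| = -6.8648


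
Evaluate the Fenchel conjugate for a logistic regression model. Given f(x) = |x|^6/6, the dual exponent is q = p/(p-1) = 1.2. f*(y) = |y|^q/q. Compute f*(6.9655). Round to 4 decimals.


The conjugate exponent q satisfies 1/p + 1/q = 1.
p = 6, so q = 6/(6 - 1) = 1.2
|y|^q = 6.9655^1.2 = 10.2693
f*(6.9655) = 10.2693 / 1.2 = 8.5578


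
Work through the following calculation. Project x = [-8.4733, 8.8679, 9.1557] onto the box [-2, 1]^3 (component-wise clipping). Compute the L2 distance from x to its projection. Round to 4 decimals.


Project each component onto [-2, 1].
clip(-8.4733) = -2.0, clip(8.8679) = 1.0, clip(9.1557) = 1.0
Projection = [-2.0, 1.0, 1.0]
Squared diffs: [41.9036, 61.9039, 66.5154]
Distance = sqrt(170.3229) = 13.0508


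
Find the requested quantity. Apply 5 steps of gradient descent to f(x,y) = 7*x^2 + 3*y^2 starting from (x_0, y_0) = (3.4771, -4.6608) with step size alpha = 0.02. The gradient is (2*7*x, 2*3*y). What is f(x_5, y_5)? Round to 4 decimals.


Gradient descent on f(x,y) = 7*x^2 + 3*y^2.
Starting point: (3.4771, -4.6608), alpha = 0.02
Step 1: grad_x = 2*7*3.4771 = 48.6794, grad_y = 2*3*-4.6608 = -27.9648
  x_1 = 3.4771 - 0.02*48.6794 = 2.5035
  y_1 = -4.6608 - 0.02*-27.9648 = -4.1015
Step 2: grad_x = 2*7*2.5035 = 35.0492, grad_y = 2*3*-4.1015 = -24.609
  x_2 = 2.5035 - 0.02*35.0492 = 1.8025
  y_2 = -4.1015 - 0.02*-24.609 = -3.6093
Step 3: grad_x = 2*7*1.8025 = 25.2354, grad_y = 2*3*-3.6093 = -21.6559
  x_3 = 1.8025 - 0.02*25.2354 = 1.2978
  y_3 = -3.6093 - 0.02*-21.6559 = -3.1762
Step 4: grad_x = 2*7*1.2978 = 18.1695, grad_y = 2*3*-3.1762 = -19.0572
  x_4 = 1.2978 - 0.02*18.1695 = 0.9344
  y_4 = -3.1762 - 0.02*-19.0572 = -2.7951
Step 5: grad_x = 2*7*0.9344 = 13.082, grad_y = 2*3*-2.7951 = -16.7704
  x_5 = 0.9344 - 0.02*13.082 = 0.6728
  y_5 = -2.7951 - 0.02*-16.7704 = -2.4597
f(0.6728, -2.4597) = 7*0.6728^2 + 3*(-2.4597)^2 = 21.3182


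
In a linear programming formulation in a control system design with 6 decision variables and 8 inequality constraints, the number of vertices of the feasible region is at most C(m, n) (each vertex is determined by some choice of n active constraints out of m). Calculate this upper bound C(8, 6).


Each vertex corresponds to some choice of n active constraints out of m, so the number of vertices is at most C(m, n) = m! / (n!(m-n)!).
m = 8, n = 6
Numerator: 8 * 7 * 6 * 5 * 4 * 3
Denominator: 6! = 720
C(8, 6) = 28
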